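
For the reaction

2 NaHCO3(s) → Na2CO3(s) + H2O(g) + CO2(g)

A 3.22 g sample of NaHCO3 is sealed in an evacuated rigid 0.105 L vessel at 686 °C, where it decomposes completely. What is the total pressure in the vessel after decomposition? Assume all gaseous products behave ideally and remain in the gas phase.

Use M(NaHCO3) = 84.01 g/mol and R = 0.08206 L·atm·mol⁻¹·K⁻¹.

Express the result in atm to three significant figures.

n(NaHCO3) = 3.22 / 84.01 = 0.03833 mol
n(gas produced) = (2/2) × 0.03833 = 0.03833 mol
P = nRT/V = 0.03833 × 0.08206 × 959.15 / 0.105 = 28.73 atm

28.7 atm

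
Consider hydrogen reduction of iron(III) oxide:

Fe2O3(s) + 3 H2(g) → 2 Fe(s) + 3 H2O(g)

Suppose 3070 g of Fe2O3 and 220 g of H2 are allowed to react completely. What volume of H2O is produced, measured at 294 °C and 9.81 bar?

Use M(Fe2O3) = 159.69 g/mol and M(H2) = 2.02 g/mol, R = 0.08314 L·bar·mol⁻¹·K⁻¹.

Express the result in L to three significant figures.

277 L

n(Fe2O3) = 3070 / 159.69 = 19.22 mol
n(H2) = 220 / 2.02 = 108.9 mol
For 19.22 mol Fe2O3, stoichiometry requires (3/1) × 19.22 = 57.66 mol H2; 108.9 mol is available, so Fe2O3 is limiting.
n(H2O) = (3/1) × 19.22 = 57.66 mol
V(H2O) = nRT/P = 57.66 × 0.08314 × 567.15 / 9.81 = 277.1 L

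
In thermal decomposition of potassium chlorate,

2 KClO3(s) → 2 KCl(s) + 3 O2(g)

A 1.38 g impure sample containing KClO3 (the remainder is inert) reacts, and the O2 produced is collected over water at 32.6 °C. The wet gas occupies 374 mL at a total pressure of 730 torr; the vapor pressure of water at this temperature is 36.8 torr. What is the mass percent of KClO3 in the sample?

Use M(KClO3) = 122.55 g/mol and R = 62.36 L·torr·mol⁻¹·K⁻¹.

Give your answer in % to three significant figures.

80.5 %

P(O2) = 730 − 36.8 = 693.2 torr
n(O2) = PV/RT = (693.2 × 0.3740) / (62.36 × 305.75) = 0.01360 mol
n(KClO3) = (2/3) × 0.01360 = 0.009067 mol
m(KClO3) = 0.009067 × 122.55 = 1.111 g
%KClO3 = 1.111 / 1.38 × 100 = 80.51%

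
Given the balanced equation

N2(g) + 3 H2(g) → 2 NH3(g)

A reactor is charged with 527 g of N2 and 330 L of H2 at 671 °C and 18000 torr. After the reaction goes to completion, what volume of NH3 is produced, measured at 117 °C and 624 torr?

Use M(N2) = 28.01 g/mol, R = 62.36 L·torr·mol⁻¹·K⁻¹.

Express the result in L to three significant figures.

n(N2) = 527 / 28.01 = 18.81 mol
n(H2) = PV/RT = (18000 × 330) / (62.36 × 944.15) = 100.9 mol
For 18.81 mol N2, stoichiometry requires (3/1) × 18.81 = 56.43 mol H2; 100.9 mol is available, so N2 is limiting.
n(NH3) = (2/1) × 18.81 = 37.62 mol
V(NH3) = nRT/P = 37.62 × 62.36 × 390.15 / 624 = 1467 L

1470 L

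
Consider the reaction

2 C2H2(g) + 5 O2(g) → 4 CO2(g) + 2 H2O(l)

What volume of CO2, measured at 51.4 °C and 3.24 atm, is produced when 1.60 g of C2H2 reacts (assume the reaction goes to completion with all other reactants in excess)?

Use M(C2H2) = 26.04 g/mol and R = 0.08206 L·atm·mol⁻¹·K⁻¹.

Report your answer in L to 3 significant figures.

n(C2H2) = 1.600 / 26.04 = 0.06144 mol
n(CO2) = (4/2) × 0.06144 = 0.1229 mol
V = nRT/P = 0.1229 × 0.08206 × 324.55 / 3.24 = 1.010 L

1.01 L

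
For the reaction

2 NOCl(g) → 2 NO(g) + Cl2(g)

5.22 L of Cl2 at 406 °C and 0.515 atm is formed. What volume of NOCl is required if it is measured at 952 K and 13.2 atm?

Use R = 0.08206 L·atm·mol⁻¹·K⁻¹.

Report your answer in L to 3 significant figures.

n(Cl2) = PV/RT = (0.515 × 5.22) / (0.08206 × 679.15) = 0.04824 mol
n(NOCl) = (2/1) × 0.04824 = 0.09648 mol
V = nRT/P = 0.09648 × 0.08206 × 952 / 13.2 = 0.5710 L

0.571 L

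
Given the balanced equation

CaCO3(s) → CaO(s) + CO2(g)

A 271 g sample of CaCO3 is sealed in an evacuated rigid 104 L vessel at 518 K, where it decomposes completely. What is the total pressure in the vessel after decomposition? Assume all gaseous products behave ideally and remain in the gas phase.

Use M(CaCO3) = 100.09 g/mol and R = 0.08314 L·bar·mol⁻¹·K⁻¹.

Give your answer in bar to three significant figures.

n(CaCO3) = 271 / 100.09 = 2.708 mol
n(gas produced) = (1/1) × 2.708 = 2.708 mol
P = nRT/V = 2.708 × 0.08314 × 518 / 104 = 1.121 bar

1.12 bar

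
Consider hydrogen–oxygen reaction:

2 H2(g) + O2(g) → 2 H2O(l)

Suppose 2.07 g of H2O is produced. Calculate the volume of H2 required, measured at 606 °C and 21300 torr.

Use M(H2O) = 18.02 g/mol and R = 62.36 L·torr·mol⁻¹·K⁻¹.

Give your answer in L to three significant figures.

0.296 L

n(H2O) = 2.070 / 18.02 = 0.1149 mol
n(H2) = (2/2) × 0.1149 = 0.1149 mol
V = nRT/P = 0.1149 × 62.36 × 879.15 / 21300 = 0.2957 L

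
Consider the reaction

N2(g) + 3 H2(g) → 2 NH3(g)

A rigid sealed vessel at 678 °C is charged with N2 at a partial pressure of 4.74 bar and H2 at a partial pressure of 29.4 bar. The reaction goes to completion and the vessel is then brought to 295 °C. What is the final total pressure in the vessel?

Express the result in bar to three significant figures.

14.7 bar

Because the vessel is rigid and T is held at 678 °C, work the stoichiometry in partial pressures (P_i = n_iRT/V).
P(H2) required for 4.74 bar of N2 = (3/1) × 4.74 = 14.22 bar; available 29.4 bar, so N2 is limiting.
P(H2) remaining = 29.4 − (3/1) × 4.74 = 15.18 bar
P(gaseous products) = (2)/1 × 4.74 = 9.480 bar
P_total at 678 °C = 15.18 + 9.480 = 24.66 bar
Scaling to 295 °C: P = 24.66 × 568.15/951.15 = 14.73 bar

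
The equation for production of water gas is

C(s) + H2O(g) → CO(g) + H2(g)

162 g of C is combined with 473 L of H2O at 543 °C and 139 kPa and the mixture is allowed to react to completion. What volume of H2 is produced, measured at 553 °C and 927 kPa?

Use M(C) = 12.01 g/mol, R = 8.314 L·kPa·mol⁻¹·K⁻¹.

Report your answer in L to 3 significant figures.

n(C) = 162 / 12.01 = 13.49 mol
n(H2O) = PV/RT = (139 × 473) / (8.314 × 816.15) = 9.689 mol
For 13.49 mol C, stoichiometry requires (1/1) × 13.49 = 13.49 mol H2O; 9.689 mol is available, so H2O is limiting.
n(H2) = (1/1) × 9.689 = 9.689 mol
V(H2) = nRT/P = 9.689 × 8.314 × 826.15 / 927 = 71.79 L

71.8 L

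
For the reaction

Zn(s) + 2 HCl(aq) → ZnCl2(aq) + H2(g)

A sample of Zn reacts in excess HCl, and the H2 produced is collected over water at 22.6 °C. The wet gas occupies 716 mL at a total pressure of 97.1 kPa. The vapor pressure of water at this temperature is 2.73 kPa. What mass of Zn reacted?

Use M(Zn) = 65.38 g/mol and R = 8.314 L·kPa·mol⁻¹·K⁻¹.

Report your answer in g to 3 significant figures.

P(H2) = 97.1 − 2.73 = 94.37 kPa
n(H2) = PV/RT = (94.37 × 0.7160) / (8.314 × 295.75) = 0.02748 mol
n(Zn) = (1/1) × 0.02748 = 0.02748 mol
m(Zn) = 0.02748 × 65.38 = 1.797 g

1.80 g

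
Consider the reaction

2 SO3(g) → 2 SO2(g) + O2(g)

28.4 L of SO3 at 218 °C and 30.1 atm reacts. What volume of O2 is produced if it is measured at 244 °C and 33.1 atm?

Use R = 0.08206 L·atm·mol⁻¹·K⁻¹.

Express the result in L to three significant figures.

13.6 L

n(SO3) = PV/RT = (30.1 × 28.4) / (0.08206 × 491.15) = 21.21 mol
n(O2) = (1/2) × 21.21 = 10.61 mol
V = nRT/P = 10.61 × 0.08206 × 517.15 / 33.1 = 13.60 L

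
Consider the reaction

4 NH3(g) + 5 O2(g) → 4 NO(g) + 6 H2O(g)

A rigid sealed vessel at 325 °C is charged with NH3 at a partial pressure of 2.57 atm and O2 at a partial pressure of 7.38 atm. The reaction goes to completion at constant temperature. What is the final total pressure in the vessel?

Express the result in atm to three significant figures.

At constant V, partial pressures at 325 °C are proportional to moles, so apply stoichiometry directly to pressures.
P(O2) required for 2.57 atm of NH3 = (5/4) × 2.57 = 3.212 atm; available 7.38 atm, so NH3 is limiting.
P(O2) remaining = 7.38 − (5/4) × 2.57 = 4.168 atm
P(gaseous products) = (4+6)/4 × 2.57 = 6.425 atm
P_total at 325 °C = 4.168 + 6.425 = 10.59 atm

10.6 atm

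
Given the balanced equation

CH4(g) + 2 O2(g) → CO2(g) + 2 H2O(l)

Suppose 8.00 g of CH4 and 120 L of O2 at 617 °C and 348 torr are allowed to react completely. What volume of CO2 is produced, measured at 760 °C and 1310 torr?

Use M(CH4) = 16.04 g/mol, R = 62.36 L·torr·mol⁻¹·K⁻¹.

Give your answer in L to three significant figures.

18.5 L

n(CH4) = 8.00 / 16.04 = 0.4988 mol
n(O2) = PV/RT = (348 × 120) / (62.36 × 890.15) = 0.7523 mol
For 0.4988 mol CH4, stoichiometry requires (2/1) × 0.4988 = 0.9976 mol O2; 0.7523 mol is available, so O2 is limiting.
n(CO2) = (1/2) × 0.7523 = 0.3761 mol
V(CO2) = nRT/P = 0.3761 × 62.36 × 1033.15 / 1310 = 18.50 L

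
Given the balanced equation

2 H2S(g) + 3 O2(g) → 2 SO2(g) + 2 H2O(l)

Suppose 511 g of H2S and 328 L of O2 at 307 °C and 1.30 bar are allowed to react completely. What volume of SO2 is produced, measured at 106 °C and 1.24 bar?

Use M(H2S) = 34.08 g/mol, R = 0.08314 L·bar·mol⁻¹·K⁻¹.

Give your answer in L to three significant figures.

150 L

n(H2S) = 511 / 34.08 = 14.99 mol
n(O2) = PV/RT = (1.30 × 328) / (0.08314 × 580.15) = 8.840 mol
For 14.99 mol H2S, stoichiometry requires (3/2) × 14.99 = 22.48 mol O2; 8.840 mol is available, so O2 is limiting.
n(SO2) = (2/3) × 8.840 = 5.893 mol
V(SO2) = nRT/P = 5.893 × 0.08314 × 379.15 / 1.24 = 149.8 L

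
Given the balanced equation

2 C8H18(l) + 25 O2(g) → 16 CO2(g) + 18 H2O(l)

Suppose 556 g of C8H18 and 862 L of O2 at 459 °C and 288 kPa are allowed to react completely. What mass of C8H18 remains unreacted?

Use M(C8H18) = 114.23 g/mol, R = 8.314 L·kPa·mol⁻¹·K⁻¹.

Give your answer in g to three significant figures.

n(C8H18) = 556 / 114.23 = 4.867 mol
n(O2) = PV/RT = (288 × 862) / (8.314 × 732.15) = 40.78 mol
For 4.867 mol C8H18, stoichiometry requires (25/2) × 4.867 = 60.84 mol O2; 40.78 mol is available, so O2 is limiting.
n(C8H18) consumed = (2/25) × 40.78 = 3.262 mol; remaining = 4.867 − 3.262 = 1.605 mol
m(C8H18) = 1.605 × 114.23 = 183.3 g

183 g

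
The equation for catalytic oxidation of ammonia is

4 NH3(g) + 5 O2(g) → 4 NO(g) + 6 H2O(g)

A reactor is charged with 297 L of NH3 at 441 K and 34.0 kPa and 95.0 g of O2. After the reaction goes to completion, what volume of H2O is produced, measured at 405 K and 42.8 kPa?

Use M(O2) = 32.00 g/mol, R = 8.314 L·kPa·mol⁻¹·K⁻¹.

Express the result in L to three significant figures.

280 L

n(NH3) = PV/RT = (34.0 × 297) / (8.314 × 441) = 2.754 mol
n(O2) = 95.0 / 32.00 = 2.969 mol
For 2.754 mol NH3, stoichiometry requires (5/4) × 2.754 = 3.442 mol O2; 2.969 mol is available, so O2 is limiting.
n(H2O) = (6/5) × 2.969 = 3.563 mol
V(H2O) = nRT/P = 3.563 × 8.314 × 405 / 42.8 = 280.3 L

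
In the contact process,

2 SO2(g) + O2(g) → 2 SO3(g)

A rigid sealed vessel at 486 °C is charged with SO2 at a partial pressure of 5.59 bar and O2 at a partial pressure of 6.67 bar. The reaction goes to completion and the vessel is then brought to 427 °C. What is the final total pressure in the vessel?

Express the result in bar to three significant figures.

With V and T fixed, P_i ∝ n_i, so the mole ratios apply directly to partial pressures at 486 °C.
P(O2) required for 5.59 bar of SO2 = (1/2) × 5.59 = 2.795 bar; available 6.67 bar, so SO2 is limiting.
P(O2) remaining = 6.67 − (1/2) × 5.59 = 3.875 bar
P(gaseous products) = (2)/2 × 5.59 = 5.590 bar
P_total at 486 °C = 3.875 + 5.590 = 9.465 bar
Scaling to 427 °C: P = 9.465 × 700.15/759.15 = 8.729 bar

8.73 bar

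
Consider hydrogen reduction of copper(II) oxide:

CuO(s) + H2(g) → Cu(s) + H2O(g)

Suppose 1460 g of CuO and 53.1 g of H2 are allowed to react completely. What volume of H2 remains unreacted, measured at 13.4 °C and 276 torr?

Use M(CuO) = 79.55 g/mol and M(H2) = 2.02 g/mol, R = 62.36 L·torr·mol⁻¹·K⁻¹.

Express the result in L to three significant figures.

n(CuO) = 1460 / 79.55 = 18.35 mol
n(H2) = 53.1 / 2.02 = 26.29 mol
For 18.35 mol CuO, stoichiometry requires (1/1) × 18.35 = 18.35 mol H2; 26.29 mol is available, so CuO is limiting.
n(H2) consumed = (1/1) × 18.35 = 18.35 mol; remaining = 26.29 − 18.35 = 7.940 mol
V(H2) = nRT/P = 7.940 × 62.36 × 286.55 / 276 = 514.1 L

514 L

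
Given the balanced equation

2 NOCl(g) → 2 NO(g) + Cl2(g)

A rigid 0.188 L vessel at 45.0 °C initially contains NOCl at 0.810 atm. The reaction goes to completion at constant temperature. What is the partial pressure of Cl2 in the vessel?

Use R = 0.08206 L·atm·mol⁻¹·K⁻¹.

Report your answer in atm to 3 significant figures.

n(NOCl)₀ = PV/RT = (0.810 × 0.188) / (0.08206 × 318.15) = 0.005833 mol
n(Cl2) = (1/2) × 0.005833 = 0.002916 mol
P(Cl2) = nRT/V = 0.002916 × 0.08206 × 318.15 / 0.188 = 0.4049 atm

0.405 atm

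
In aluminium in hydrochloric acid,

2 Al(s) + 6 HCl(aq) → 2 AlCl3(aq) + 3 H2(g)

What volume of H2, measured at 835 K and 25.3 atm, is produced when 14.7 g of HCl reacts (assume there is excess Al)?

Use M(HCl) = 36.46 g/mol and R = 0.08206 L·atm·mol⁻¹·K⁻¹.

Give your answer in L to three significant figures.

0.546 L

n(HCl) = 14.70 / 36.46 = 0.4032 mol
n(H2) = (3/6) × 0.4032 = 0.2016 mol
V = nRT/P = 0.2016 × 0.08206 × 835 / 25.3 = 0.5460 L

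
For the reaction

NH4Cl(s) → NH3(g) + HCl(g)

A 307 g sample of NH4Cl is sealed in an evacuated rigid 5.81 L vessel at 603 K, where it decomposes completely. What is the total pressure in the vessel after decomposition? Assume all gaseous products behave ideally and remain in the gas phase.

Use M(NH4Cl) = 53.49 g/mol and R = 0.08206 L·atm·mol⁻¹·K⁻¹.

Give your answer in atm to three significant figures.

97.8 atm

n(NH4Cl) = 307 / 53.49 = 5.739 mol
n(gas produced) = (2/1) × 5.739 = 11.48 mol
P = nRT/V = 11.48 × 0.08206 × 603 / 5.81 = 97.77 atm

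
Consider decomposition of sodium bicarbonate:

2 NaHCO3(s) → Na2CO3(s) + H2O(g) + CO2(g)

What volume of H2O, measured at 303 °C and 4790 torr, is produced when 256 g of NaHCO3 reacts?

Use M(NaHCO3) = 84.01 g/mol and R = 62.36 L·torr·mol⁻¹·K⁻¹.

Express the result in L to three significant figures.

n(NaHCO3) = 256.0 / 84.01 = 3.047 mol
n(H2O) = (1/2) × 3.047 = 1.524 mol
V = nRT/P = 1.524 × 62.36 × 576.15 / 4790 = 11.43 L

11.4 L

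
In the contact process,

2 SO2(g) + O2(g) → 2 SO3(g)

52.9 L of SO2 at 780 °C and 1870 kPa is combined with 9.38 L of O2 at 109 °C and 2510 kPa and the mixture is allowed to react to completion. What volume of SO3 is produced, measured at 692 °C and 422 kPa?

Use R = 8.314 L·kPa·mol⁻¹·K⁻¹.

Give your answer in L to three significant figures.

n(SO2) = PV/RT = (1870 × 52.9) / (8.314 × 1053.15) = 11.30 mol
n(O2) = PV/RT = (2510 × 9.38) / (8.314 × 382.15) = 7.410 mol
For 11.30 mol SO2, stoichiometry requires (1/2) × 11.30 = 5.650 mol O2; 7.410 mol is available, so SO2 is limiting.
n(SO3) = (2/2) × 11.30 = 11.30 mol
V(SO3) = nRT/P = 11.30 × 8.314 × 965.15 / 422 = 214.9 L

215 L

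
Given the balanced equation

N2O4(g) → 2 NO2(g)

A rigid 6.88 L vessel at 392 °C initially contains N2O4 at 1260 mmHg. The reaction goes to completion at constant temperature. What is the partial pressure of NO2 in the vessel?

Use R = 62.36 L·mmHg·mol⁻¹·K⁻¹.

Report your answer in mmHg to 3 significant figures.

n(N2O4)₀ = PV/RT = (1260 × 6.88) / (62.36 × 665.15) = 0.2090 mol
n(NO2) = (2/1) × 0.2090 = 0.4180 mol
P(NO2) = nRT/V = 0.4180 × 62.36 × 665.15 / 6.88 = 2520 mmHg

2520 mmHg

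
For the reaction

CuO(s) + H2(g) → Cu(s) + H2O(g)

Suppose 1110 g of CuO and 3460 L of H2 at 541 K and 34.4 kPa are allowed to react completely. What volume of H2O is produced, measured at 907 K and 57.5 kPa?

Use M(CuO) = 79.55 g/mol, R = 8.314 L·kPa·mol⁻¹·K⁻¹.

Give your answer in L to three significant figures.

1830 L

n(CuO) = 1110 / 79.55 = 13.95 mol
n(H2) = PV/RT = (34.4 × 3460) / (8.314 × 541) = 26.46 mol
For 13.95 mol CuO, stoichiometry requires (1/1) × 13.95 = 13.95 mol H2; 26.46 mol is available, so CuO is limiting.
n(H2O) = (1/1) × 13.95 = 13.95 mol
V(H2O) = nRT/P = 13.95 × 8.314 × 907 / 57.5 = 1829 L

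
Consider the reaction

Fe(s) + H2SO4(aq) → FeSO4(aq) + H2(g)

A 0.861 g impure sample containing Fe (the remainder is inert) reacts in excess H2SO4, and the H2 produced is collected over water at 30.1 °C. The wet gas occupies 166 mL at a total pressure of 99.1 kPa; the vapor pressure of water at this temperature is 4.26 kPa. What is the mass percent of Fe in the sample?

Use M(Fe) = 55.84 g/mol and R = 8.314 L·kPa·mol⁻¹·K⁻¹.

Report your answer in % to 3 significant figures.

P(H2) = 99.1 − 4.26 = 94.84 kPa
n(H2) = PV/RT = (94.84 × 0.1660) / (8.314 × 303.25) = 0.006244 mol
n(Fe) = (1/1) × 0.006244 = 0.006244 mol
m(Fe) = 0.006244 × 55.84 = 0.3487 g
%Fe = 0.3487 / 0.861 × 100 = 40.50%

40.5 %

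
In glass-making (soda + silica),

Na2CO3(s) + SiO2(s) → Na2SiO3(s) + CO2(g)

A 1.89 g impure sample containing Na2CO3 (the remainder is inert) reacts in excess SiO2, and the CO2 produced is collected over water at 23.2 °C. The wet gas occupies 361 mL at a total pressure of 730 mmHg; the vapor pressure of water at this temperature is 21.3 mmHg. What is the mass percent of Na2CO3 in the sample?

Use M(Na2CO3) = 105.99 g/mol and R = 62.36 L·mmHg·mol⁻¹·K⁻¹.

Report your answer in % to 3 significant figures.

77.6 %

P(CO2) = 730 − 21.3 = 708.7 mmHg
n(CO2) = PV/RT = (708.7 × 0.3610) / (62.36 × 296.35) = 0.01384 mol
n(Na2CO3) = (1/1) × 0.01384 = 0.01384 mol
m(Na2CO3) = 0.01384 × 105.99 = 1.467 g
%Na2CO3 = 1.467 / 1.89 × 100 = 77.62%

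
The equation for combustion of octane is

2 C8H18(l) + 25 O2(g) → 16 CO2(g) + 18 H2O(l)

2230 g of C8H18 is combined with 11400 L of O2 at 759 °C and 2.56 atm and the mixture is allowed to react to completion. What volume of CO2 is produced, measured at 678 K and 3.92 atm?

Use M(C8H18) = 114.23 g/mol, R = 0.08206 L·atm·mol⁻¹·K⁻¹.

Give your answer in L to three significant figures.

n(C8H18) = 2230 / 114.23 = 19.52 mol
n(O2) = PV/RT = (2.56 × 11400) / (0.08206 × 1032.15) = 344.6 mol
For 19.52 mol C8H18, stoichiometry requires (25/2) × 19.52 = 244.0 mol O2; 344.6 mol is available, so C8H18 is limiting.
n(CO2) = (16/2) × 19.52 = 156.2 mol
V(CO2) = nRT/P = 156.2 × 0.08206 × 678 / 3.92 = 2217 L

2220 L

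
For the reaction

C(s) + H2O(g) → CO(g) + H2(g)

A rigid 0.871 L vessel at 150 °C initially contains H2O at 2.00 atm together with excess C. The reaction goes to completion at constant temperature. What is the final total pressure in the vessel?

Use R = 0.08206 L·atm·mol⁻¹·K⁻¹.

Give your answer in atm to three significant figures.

Rigid vessel, constant T ⇒ P scales with total gas moles (1 → 2).
P_final = (2/1) × 2.00 = 4.000 atm

4.00 atm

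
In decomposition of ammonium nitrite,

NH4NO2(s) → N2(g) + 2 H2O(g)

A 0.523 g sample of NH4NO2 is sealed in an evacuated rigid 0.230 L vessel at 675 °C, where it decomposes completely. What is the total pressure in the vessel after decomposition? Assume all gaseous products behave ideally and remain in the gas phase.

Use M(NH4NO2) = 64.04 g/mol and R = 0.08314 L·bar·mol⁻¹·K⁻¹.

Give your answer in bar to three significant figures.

8.40 bar

n(NH4NO2) = 0.523 / 64.04 = 0.008167 mol
n(gas produced) = (3/1) × 0.008167 = 0.02450 mol
P = nRT/V = 0.02450 × 0.08314 × 948.15 / 0.230 = 8.397 bar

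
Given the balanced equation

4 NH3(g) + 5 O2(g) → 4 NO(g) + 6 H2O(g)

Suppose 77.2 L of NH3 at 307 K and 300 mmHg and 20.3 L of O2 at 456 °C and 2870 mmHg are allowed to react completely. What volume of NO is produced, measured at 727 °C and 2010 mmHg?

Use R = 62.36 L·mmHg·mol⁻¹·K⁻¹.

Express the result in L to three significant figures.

31.8 L

n(NH3) = PV/RT = (300 × 77.2) / (62.36 × 307) = 1.210 mol
n(O2) = PV/RT = (2870 × 20.3) / (62.36 × 729.15) = 1.281 mol
For 1.210 mol NH3, stoichiometry requires (5/4) × 1.210 = 1.512 mol O2; 1.281 mol is available, so O2 is limiting.
n(NO) = (4/5) × 1.281 = 1.025 mol
V(NO) = nRT/P = 1.025 × 62.36 × 1000.15 / 2010 = 31.81 L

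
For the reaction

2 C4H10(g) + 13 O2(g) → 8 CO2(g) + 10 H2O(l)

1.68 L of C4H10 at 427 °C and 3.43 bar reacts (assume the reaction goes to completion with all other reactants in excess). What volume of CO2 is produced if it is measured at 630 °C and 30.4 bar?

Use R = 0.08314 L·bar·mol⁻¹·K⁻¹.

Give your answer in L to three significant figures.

0.978 L

n(C4H10) = PV/RT = (3.43 × 1.68) / (0.08314 × 700.15) = 0.09899 mol
n(CO2) = (8/2) × 0.09899 = 0.3960 mol
V = nRT/P = 0.3960 × 0.08314 × 903.15 / 30.4 = 0.9781 L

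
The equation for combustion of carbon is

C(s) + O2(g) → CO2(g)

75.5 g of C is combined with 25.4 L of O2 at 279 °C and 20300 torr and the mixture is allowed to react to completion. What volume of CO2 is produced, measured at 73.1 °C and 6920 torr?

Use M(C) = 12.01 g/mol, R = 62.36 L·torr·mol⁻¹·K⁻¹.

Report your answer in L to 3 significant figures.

n(C) = 75.5 / 12.01 = 6.286 mol
n(O2) = PV/RT = (20300 × 25.4) / (62.36 × 552.15) = 14.97 mol
For 6.286 mol C, stoichiometry requires (1/1) × 6.286 = 6.286 mol O2; 14.97 mol is available, so C is limiting.
n(CO2) = (1/1) × 6.286 = 6.286 mol
V(CO2) = nRT/P = 6.286 × 62.36 × 346.25 / 6920 = 19.61 L

19.6 L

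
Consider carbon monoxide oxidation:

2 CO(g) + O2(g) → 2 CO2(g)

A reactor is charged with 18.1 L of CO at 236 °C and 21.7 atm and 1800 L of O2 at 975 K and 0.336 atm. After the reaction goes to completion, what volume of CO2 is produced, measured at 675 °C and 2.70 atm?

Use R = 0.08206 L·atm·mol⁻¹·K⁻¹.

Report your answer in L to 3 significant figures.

n(CO) = PV/RT = (21.7 × 18.1) / (0.08206 × 509.15) = 9.401 mol
n(O2) = PV/RT = (0.336 × 1800) / (0.08206 × 975) = 7.559 mol
For 9.401 mol CO, stoichiometry requires (1/2) × 9.401 = 4.700 mol O2; 7.559 mol is available, so CO is limiting.
n(CO2) = (2/2) × 9.401 = 9.401 mol
V(CO2) = nRT/P = 9.401 × 0.08206 × 948.15 / 2.70 = 270.9 L

271 L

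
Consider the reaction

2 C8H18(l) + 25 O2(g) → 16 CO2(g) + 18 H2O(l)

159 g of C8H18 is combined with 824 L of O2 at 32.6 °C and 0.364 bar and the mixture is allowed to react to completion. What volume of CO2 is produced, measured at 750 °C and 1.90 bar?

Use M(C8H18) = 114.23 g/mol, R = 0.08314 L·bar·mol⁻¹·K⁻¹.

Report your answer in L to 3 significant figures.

338 L

n(C8H18) = 159 / 114.23 = 1.392 mol
n(O2) = PV/RT = (0.364 × 824) / (0.08314 × 305.75) = 11.80 mol
For 1.392 mol C8H18, stoichiometry requires (25/2) × 1.392 = 17.40 mol O2; 11.80 mol is available, so O2 is limiting.
n(CO2) = (16/25) × 11.80 = 7.552 mol
V(CO2) = nRT/P = 7.552 × 0.08314 × 1023.15 / 1.90 = 338.1 L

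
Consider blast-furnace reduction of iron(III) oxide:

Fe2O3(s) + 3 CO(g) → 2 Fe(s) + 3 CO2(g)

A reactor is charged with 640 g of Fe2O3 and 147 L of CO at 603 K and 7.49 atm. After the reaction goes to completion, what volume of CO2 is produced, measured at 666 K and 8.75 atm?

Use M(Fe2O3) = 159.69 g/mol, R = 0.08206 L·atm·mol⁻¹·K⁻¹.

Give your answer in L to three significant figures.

n(Fe2O3) = 640 / 159.69 = 4.008 mol
n(CO) = PV/RT = (7.49 × 147) / (0.08206 × 603) = 22.25 mol
For 4.008 mol Fe2O3, stoichiometry requires (3/1) × 4.008 = 12.02 mol CO; 22.25 mol is available, so Fe2O3 is limiting.
n(CO2) = (3/1) × 4.008 = 12.02 mol
V(CO2) = nRT/P = 12.02 × 0.08206 × 666 / 8.75 = 75.08 L

75.1 L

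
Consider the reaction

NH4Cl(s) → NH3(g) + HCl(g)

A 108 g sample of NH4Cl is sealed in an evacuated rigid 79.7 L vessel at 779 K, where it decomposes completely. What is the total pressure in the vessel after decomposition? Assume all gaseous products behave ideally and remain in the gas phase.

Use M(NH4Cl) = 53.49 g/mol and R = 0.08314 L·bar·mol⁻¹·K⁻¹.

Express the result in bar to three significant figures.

3.28 bar

n(NH4Cl) = 108 / 53.49 = 2.019 mol
n(gas produced) = (2/1) × 2.019 = 4.038 mol
P = nRT/V = 4.038 × 0.08314 × 779 / 79.7 = 3.281 bar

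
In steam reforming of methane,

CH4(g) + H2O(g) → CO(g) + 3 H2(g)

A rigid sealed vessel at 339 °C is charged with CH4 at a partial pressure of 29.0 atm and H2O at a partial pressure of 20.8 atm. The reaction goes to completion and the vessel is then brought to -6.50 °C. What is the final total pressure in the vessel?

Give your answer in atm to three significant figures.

With V and T fixed, P_i ∝ n_i, so the mole ratios apply directly to partial pressures at 339 °C.
P(H2O) required for 29.0 atm of CH4 = (1/1) × 29.0 = 29.00 atm; available 20.8 atm, so H2O is limiting.
P(CH4) remaining = 29.0 − (1/1) × 20.8 = 8.200 atm
P(gaseous products) = (1+3)/1 × 20.8 = 83.20 atm
P_total at 339 °C = 8.200 + 83.20 = 91.40 atm
Scaling to -6.50 °C: P = 91.40 × 266.65/612.15 = 39.81 atm

39.8 atm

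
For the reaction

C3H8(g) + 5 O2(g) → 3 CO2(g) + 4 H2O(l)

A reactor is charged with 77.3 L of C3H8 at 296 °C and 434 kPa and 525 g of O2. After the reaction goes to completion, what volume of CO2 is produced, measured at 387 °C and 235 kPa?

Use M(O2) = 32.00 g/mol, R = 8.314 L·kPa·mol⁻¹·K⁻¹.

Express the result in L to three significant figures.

230 L

n(C3H8) = PV/RT = (434 × 77.3) / (8.314 × 569.15) = 7.090 mol
n(O2) = 525 / 32.00 = 16.41 mol
For 7.090 mol C3H8, stoichiometry requires (5/1) × 7.090 = 35.45 mol O2; 16.41 mol is available, so O2 is limiting.
n(CO2) = (3/5) × 16.41 = 9.846 mol
V(CO2) = nRT/P = 9.846 × 8.314 × 660.15 / 235 = 230.0 L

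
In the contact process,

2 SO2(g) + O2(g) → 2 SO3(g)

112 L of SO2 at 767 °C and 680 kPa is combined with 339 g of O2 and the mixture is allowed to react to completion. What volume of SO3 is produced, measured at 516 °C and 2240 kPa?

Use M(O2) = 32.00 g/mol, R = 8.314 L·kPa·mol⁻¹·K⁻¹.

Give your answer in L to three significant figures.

25.8 L

n(SO2) = PV/RT = (680 × 112) / (8.314 × 1040.15) = 8.807 mol
n(O2) = 339 / 32.00 = 10.59 mol
For 8.807 mol SO2, stoichiometry requires (1/2) × 8.807 = 4.404 mol O2; 10.59 mol is available, so SO2 is limiting.
n(SO3) = (2/2) × 8.807 = 8.807 mol
V(SO3) = nRT/P = 8.807 × 8.314 × 789.15 / 2240 = 25.80 L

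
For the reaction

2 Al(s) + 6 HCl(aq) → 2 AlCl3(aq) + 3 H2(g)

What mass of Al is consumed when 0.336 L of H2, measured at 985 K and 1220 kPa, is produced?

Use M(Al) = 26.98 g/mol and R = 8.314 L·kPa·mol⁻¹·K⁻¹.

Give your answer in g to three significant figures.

0.900 g

n(H2) = PV/RT = (1220 × 0.336) / (8.314 × 985) = 0.05006 mol
n(Al) = (2/3) × 0.05006 = 0.03337 mol
m(Al) = 0.03337 × 26.98 = 0.9003 g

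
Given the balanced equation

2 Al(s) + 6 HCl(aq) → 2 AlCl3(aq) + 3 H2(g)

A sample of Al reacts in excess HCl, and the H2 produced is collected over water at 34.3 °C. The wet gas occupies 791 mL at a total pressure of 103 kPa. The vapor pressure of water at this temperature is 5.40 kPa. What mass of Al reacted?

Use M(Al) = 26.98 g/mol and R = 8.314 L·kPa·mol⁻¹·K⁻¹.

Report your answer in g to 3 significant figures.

P(H2) = 103 − 5.40 = 97.60 kPa
n(H2) = PV/RT = (97.60 × 0.7910) / (8.314 × 307.45) = 0.03020 mol
n(Al) = (2/3) × 0.03020 = 0.02013 mol
m(Al) = 0.02013 × 26.98 = 0.5431 g

0.543 g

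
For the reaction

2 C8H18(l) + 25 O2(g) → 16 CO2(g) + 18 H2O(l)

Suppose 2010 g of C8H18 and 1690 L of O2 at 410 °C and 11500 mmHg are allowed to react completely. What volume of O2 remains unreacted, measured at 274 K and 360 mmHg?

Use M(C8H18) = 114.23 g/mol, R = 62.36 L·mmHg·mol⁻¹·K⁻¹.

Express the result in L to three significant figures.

11200 L

n(C8H18) = 2010 / 114.23 = 17.60 mol
n(O2) = PV/RT = (11500 × 1690) / (62.36 × 683.15) = 456.2 mol
For 17.60 mol C8H18, stoichiometry requires (25/2) × 17.60 = 220.0 mol O2; 456.2 mol is available, so C8H18 is limiting.
n(O2) consumed = (25/2) × 17.60 = 220.0 mol; remaining = 456.2 − 220.0 = 236.2 mol
V(O2) = nRT/P = 236.2 × 62.36 × 274 / 360 = 11210 L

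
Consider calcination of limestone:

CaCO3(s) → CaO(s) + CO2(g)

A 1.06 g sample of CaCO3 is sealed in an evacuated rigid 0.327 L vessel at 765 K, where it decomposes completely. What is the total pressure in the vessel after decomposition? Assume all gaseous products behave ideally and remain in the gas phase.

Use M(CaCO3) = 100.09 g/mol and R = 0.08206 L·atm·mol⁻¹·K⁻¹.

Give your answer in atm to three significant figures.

n(CaCO3) = 1.06 / 100.09 = 0.01059 mol
n(gas produced) = (1/1) × 0.01059 = 0.01059 mol
P = nRT/V = 0.01059 × 0.08206 × 765 / 0.327 = 2.033 atm

2.03 atm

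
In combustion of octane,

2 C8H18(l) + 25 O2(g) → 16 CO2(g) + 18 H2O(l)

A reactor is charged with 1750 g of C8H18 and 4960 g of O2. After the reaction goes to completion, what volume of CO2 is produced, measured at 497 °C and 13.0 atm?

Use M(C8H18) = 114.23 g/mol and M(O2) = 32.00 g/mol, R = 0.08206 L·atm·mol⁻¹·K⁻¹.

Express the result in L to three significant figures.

482 L

n(C8H18) = 1750 / 114.23 = 15.32 mol
n(O2) = 4960 / 32.00 = 155.0 mol
For 15.32 mol C8H18, stoichiometry requires (25/2) × 15.32 = 191.5 mol O2; 155.0 mol is available, so O2 is limiting.
n(CO2) = (16/25) × 155.0 = 99.20 mol
V(CO2) = nRT/P = 99.20 × 0.08206 × 770.15 / 13.0 = 482.3 L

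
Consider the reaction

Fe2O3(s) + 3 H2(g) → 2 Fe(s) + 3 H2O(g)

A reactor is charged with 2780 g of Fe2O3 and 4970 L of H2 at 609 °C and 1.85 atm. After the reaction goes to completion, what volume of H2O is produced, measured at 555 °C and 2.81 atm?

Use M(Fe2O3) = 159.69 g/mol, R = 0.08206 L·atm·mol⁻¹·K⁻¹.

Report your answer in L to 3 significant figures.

n(Fe2O3) = 2780 / 159.69 = 17.41 mol
n(H2) = PV/RT = (1.85 × 4970) / (0.08206 × 882.15) = 127.0 mol
For 17.41 mol Fe2O3, stoichiometry requires (3/1) × 17.41 = 52.23 mol H2; 127.0 mol is available, so Fe2O3 is limiting.
n(H2O) = (3/1) × 17.41 = 52.23 mol
V(H2O) = nRT/P = 52.23 × 0.08206 × 828.15 / 2.81 = 1263 L

1260 L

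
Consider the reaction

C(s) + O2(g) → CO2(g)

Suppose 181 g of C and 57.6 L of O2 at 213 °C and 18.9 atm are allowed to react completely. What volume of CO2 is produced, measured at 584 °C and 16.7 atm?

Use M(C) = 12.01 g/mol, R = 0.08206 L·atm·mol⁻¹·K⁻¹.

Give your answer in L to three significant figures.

n(C) = 181 / 12.01 = 15.07 mol
n(O2) = PV/RT = (18.9 × 57.6) / (0.08206 × 486.15) = 27.29 mol
For 15.07 mol C, stoichiometry requires (1/1) × 15.07 = 15.07 mol O2; 27.29 mol is available, so C is limiting.
n(CO2) = (1/1) × 15.07 = 15.07 mol
V(CO2) = nRT/P = 15.07 × 0.08206 × 857.15 / 16.7 = 63.47 L

63.5 L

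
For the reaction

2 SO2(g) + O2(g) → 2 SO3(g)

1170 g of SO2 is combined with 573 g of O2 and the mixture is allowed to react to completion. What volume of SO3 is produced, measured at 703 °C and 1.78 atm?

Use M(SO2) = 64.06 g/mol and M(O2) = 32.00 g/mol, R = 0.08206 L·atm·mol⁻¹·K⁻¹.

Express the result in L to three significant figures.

822 L

n(SO2) = 1170 / 64.06 = 18.26 mol
n(O2) = 573 / 32.00 = 17.91 mol
For 18.26 mol SO2, stoichiometry requires (1/2) × 18.26 = 9.130 mol O2; 17.91 mol is available, so SO2 is limiting.
n(SO3) = (2/2) × 18.26 = 18.26 mol
V(SO3) = nRT/P = 18.26 × 0.08206 × 976.15 / 1.78 = 821.7 L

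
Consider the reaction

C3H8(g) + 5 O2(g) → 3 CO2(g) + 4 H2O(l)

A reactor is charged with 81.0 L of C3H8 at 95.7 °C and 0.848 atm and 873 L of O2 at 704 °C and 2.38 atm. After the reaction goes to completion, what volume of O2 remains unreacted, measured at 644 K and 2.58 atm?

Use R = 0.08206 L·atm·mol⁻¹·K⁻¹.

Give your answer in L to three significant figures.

n(C3H8) = PV/RT = (0.848 × 81.0) / (0.08206 × 368.85) = 2.269 mol
n(O2) = PV/RT = (2.38 × 873) / (0.08206 × 977.15) = 25.91 mol
For 2.269 mol C3H8, stoichiometry requires (5/1) × 2.269 = 11.35 mol O2; 25.91 mol is available, so C3H8 is limiting.
n(O2) consumed = (5/1) × 2.269 = 11.35 mol; remaining = 25.91 − 11.35 = 14.56 mol
V(O2) = nRT/P = 14.56 × 0.08206 × 644 / 2.58 = 298.2 L

298 L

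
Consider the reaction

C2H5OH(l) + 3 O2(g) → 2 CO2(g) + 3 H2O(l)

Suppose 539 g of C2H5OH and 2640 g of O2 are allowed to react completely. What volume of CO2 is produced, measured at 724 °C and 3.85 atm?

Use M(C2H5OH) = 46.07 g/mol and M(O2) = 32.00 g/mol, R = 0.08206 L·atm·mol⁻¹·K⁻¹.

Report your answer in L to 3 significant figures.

n(C2H5OH) = 539 / 46.07 = 11.70 mol
n(O2) = 2640 / 32.00 = 82.50 mol
For 11.70 mol C2H5OH, stoichiometry requires (3/1) × 11.70 = 35.10 mol O2; 82.50 mol is available, so C2H5OH is limiting.
n(CO2) = (2/1) × 11.70 = 23.40 mol
V(CO2) = nRT/P = 23.40 × 0.08206 × 997.15 / 3.85 = 497.3 L

497 L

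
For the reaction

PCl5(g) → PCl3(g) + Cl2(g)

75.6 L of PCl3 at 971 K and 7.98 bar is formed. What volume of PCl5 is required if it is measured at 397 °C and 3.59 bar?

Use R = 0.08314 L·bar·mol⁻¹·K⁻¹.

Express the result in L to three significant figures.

n(PCl3) = PV/RT = (7.98 × 75.6) / (0.08314 × 971) = 7.473 mol
n(PCl5) = (1/1) × 7.473 = 7.473 mol
V = nRT/P = 7.473 × 0.08314 × 670.15 / 3.59 = 116.0 L

116 L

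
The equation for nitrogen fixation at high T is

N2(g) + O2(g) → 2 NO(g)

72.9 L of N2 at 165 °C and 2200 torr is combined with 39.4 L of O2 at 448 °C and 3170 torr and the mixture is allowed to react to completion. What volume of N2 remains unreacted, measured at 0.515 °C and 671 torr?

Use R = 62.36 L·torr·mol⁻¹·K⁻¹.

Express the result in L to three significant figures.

n(N2) = PV/RT = (2200 × 72.9) / (62.36 × 438.15) = 5.870 mol
n(O2) = PV/RT = (3170 × 39.4) / (62.36 × 721.15) = 2.777 mol
For 5.870 mol N2, stoichiometry requires (1/1) × 5.870 = 5.870 mol O2; 2.777 mol is available, so O2 is limiting.
n(N2) consumed = (1/1) × 2.777 = 2.777 mol; remaining = 5.870 − 2.777 = 3.093 mol
V(N2) = nRT/P = 3.093 × 62.36 × 273.665 / 671 = 78.67 L

78.7 L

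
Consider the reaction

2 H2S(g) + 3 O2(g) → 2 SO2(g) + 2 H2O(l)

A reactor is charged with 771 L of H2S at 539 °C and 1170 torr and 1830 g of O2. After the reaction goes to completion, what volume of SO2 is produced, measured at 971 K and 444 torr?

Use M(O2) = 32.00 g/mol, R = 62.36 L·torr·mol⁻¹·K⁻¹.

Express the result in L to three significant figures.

2430 L

n(H2S) = PV/RT = (1170 × 771) / (62.36 × 812.15) = 17.81 mol
n(O2) = 1830 / 32.00 = 57.19 mol
For 17.81 mol H2S, stoichiometry requires (3/2) × 17.81 = 26.71 mol O2; 57.19 mol is available, so H2S is limiting.
n(SO2) = (2/2) × 17.81 = 17.81 mol
V(SO2) = nRT/P = 17.81 × 62.36 × 971 / 444 = 2429 L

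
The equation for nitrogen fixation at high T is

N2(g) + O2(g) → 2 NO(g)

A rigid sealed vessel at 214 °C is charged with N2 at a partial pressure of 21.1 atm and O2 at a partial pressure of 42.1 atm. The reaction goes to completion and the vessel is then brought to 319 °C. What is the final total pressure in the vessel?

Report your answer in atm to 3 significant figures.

With V and T fixed, P_i ∝ n_i, so the mole ratios apply directly to partial pressures at 214 °C.
P(O2) required for 21.1 atm of N2 = (1/1) × 21.1 = 21.10 atm; available 42.1 atm, so N2 is limiting.
P(O2) remaining = 42.1 − (1/1) × 21.1 = 21.00 atm
P(gaseous products) = (2)/1 × 21.1 = 42.20 atm
P_total at 214 °C = 21.00 + 42.20 = 63.20 atm
Scaling to 319 °C: P = 63.20 × 592.15/487.15 = 76.82 atm

76.8 atm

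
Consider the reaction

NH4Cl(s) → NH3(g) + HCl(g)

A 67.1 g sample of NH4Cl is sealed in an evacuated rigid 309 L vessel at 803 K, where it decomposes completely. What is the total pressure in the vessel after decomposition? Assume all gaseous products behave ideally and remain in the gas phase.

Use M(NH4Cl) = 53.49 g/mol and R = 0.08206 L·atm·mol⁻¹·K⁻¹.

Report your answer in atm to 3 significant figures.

n(NH4Cl) = 67.1 / 53.49 = 1.254 mol
n(gas produced) = (2/1) × 1.254 = 2.508 mol
P = nRT/V = 2.508 × 0.08206 × 803 / 309 = 0.5348 atm

0.535 atm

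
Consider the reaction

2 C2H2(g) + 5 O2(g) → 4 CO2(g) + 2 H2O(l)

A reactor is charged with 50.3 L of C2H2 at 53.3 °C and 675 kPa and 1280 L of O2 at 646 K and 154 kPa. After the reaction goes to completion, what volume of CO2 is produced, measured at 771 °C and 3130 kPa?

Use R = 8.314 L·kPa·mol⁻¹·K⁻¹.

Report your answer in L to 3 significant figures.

n(C2H2) = PV/RT = (675 × 50.3) / (8.314 × 326.45) = 12.51 mol
n(O2) = PV/RT = (154 × 1280) / (8.314 × 646) = 36.70 mol
For 12.51 mol C2H2, stoichiometry requires (5/2) × 12.51 = 31.27 mol O2; 36.70 mol is available, so C2H2 is limiting.
n(CO2) = (4/2) × 12.51 = 25.02 mol
V(CO2) = nRT/P = 25.02 × 8.314 × 1044.15 / 3130 = 69.39 L

69.4 L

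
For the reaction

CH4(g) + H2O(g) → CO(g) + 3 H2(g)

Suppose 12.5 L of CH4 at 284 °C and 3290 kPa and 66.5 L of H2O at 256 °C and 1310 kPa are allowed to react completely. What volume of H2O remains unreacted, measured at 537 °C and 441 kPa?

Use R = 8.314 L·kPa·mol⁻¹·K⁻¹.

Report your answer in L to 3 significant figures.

n(CH4) = PV/RT = (3290 × 12.5) / (8.314 × 557.15) = 8.878 mol
n(H2O) = PV/RT = (1310 × 66.5) / (8.314 × 529.15) = 19.80 mol
For 8.878 mol CH4, stoichiometry requires (1/1) × 8.878 = 8.878 mol H2O; 19.80 mol is available, so CH4 is limiting.
n(H2O) consumed = (1/1) × 8.878 = 8.878 mol; remaining = 19.80 − 8.878 = 10.92 mol
V(H2O) = nRT/P = 10.92 × 8.314 × 810.15 / 441 = 166.8 L

167 L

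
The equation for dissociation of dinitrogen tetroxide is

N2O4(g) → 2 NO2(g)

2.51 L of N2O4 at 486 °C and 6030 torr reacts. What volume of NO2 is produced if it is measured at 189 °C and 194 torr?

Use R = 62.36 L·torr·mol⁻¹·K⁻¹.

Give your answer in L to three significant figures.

n(N2O4) = PV/RT = (6030 × 2.51) / (62.36 × 759.15) = 0.3197 mol
n(NO2) = (2/1) × 0.3197 = 0.6394 mol
V = nRT/P = 0.6394 × 62.36 × 462.15 / 194 = 94.99 L

95.0 L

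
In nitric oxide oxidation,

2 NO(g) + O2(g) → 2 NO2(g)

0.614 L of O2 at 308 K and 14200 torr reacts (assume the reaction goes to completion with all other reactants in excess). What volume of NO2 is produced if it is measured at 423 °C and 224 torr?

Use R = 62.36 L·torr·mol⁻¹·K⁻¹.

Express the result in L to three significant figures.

n(O2) = PV/RT = (14200 × 0.614) / (62.36 × 308) = 0.4539 mol
n(NO2) = (2/1) × 0.4539 = 0.9078 mol
V = nRT/P = 0.9078 × 62.36 × 696.15 / 224 = 175.9 L

176 L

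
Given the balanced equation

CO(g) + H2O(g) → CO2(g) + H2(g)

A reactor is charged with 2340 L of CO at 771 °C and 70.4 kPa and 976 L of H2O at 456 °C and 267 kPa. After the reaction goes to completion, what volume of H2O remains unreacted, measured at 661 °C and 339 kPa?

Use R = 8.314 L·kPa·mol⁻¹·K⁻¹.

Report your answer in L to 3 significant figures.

550 L

n(CO) = PV/RT = (70.4 × 2340) / (8.314 × 1044.15) = 18.98 mol
n(H2O) = PV/RT = (267 × 976) / (8.314 × 729.15) = 42.99 mol
For 18.98 mol CO, stoichiometry requires (1/1) × 18.98 = 18.98 mol H2O; 42.99 mol is available, so CO is limiting.
n(H2O) consumed = (1/1) × 18.98 = 18.98 mol; remaining = 42.99 − 18.98 = 24.01 mol
V(H2O) = nRT/P = 24.01 × 8.314 × 934.15 / 339 = 550.1 L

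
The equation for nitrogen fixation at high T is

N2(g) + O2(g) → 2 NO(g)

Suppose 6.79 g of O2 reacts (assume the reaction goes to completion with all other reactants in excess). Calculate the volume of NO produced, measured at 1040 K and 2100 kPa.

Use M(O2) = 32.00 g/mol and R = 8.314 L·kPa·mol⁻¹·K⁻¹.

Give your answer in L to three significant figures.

1.75 L

n(O2) = 6.790 / 32.00 = 0.2122 mol
n(NO) = (2/1) × 0.2122 = 0.4244 mol
V = nRT/P = 0.4244 × 8.314 × 1040 / 2100 = 1.747 L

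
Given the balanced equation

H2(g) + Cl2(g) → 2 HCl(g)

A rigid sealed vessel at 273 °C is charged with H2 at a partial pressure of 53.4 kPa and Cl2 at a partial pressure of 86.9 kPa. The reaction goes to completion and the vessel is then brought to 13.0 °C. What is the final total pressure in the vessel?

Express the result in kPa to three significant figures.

73.5 kPa

At constant V, partial pressures at 273 °C are proportional to moles, so apply stoichiometry directly to pressures.
P(Cl2) required for 53.4 kPa of H2 = (1/1) × 53.4 = 53.40 kPa; available 86.9 kPa, so H2 is limiting.
P(Cl2) remaining = 86.9 − (1/1) × 53.4 = 33.50 kPa
P(gaseous products) = (2)/1 × 53.4 = 106.8 kPa
P_total at 273 °C = 33.50 + 106.8 = 140.3 kPa
Scaling to 13.0 °C: P = 140.3 × 286.15/546.15 = 73.51 kPa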